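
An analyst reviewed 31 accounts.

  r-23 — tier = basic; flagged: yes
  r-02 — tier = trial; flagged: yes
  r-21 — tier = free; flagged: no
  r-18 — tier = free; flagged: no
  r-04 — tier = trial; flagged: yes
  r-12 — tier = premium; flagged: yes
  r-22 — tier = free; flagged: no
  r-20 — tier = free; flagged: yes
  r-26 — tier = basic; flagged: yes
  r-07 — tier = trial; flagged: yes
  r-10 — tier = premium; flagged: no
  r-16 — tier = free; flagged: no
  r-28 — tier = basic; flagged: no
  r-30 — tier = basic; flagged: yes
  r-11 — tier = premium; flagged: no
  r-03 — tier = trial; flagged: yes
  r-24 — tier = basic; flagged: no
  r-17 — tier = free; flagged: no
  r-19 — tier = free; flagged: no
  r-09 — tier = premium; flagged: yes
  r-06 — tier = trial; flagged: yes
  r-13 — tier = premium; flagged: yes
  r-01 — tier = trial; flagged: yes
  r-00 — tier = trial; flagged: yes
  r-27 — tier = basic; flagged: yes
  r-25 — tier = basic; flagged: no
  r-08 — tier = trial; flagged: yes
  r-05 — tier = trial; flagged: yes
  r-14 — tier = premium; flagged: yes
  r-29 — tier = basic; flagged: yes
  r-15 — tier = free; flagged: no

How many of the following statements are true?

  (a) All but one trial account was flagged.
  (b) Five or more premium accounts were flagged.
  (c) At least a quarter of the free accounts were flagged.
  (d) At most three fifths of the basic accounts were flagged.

0

(a) trial: |A| = 9, |A ∩ B| = 9; needs |A ∖ B| = 1 — false.
(b) premium: |A| = 6, |A ∩ B| = 4; needs |A ∩ B| ≥ 5 — false.
(c) free: |A| = 8, |A ∩ B| = 1; needs |A ∩ B| / |A| ≥ 1/4 — false.
(d) basic: |A| = 8, |A ∩ B| = 5; needs |A ∩ B| / |A| ≤ 3/5 — false.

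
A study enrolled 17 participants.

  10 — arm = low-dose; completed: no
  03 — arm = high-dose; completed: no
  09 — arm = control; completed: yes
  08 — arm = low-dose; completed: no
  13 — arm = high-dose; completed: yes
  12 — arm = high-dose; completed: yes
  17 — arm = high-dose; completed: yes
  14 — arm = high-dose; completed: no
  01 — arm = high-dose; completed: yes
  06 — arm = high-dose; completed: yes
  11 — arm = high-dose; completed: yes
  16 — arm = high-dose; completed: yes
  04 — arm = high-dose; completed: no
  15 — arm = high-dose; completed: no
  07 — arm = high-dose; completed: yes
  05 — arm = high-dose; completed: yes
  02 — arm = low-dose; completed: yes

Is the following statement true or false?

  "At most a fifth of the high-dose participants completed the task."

The determiner here denotes the relation: |A ∩ B| / |A| ≤ 1/5.
A (the restrictor) = {03, 13, 12, 17, 14, 01, 06, 11, 16, 04, 15, 07, 05}, |A| = 13.
A ∩ B = {13, 12, 17, 01, 06, 11, 16, 07, 05}, so |A ∩ B| = 9.
A ∖ B = {03, 14, 04, 15}, so |A ∖ B| = 4.
|A ∩ B|/|A| = 9/13, so the statement is false.

False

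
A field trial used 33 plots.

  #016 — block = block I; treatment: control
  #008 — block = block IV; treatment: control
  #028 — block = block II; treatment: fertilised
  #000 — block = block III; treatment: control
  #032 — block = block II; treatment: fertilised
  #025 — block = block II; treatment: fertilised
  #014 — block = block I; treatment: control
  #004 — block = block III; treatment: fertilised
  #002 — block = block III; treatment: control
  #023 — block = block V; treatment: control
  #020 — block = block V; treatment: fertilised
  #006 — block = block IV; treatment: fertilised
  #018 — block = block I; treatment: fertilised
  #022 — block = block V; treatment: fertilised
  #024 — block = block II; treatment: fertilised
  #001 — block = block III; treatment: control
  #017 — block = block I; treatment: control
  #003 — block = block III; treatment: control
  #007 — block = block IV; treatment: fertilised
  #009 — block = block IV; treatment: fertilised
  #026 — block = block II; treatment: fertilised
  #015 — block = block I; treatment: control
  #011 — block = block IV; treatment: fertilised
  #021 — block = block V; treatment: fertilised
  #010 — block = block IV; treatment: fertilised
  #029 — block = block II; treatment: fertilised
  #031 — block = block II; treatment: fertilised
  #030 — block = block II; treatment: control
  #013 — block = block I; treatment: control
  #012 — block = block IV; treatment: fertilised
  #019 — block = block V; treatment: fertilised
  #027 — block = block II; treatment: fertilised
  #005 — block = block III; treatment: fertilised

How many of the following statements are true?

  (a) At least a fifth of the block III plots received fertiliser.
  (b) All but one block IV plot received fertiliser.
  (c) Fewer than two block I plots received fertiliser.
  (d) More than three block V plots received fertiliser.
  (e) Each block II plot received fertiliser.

(a) block III: |A| = 6, |A ∩ B| = 2; needs |A ∩ B| / |A| ≥ 1/5 — true.
(b) block IV: |A| = 7, |A ∩ B| = 6; needs |A ∖ B| = 1 — true.
(c) block I: |A| = 6, |A ∩ B| = 1; needs |A ∩ B| < 2 — true.
(d) block V: |A| = 5, |A ∩ B| = 4; needs |A ∩ B| > 3 — true.
(e) block II: |A| = 9, |A ∩ B| = 8; needs A ⊆ B, i.e. every element of A is in B (|A ∖ B| = 0) — false.

4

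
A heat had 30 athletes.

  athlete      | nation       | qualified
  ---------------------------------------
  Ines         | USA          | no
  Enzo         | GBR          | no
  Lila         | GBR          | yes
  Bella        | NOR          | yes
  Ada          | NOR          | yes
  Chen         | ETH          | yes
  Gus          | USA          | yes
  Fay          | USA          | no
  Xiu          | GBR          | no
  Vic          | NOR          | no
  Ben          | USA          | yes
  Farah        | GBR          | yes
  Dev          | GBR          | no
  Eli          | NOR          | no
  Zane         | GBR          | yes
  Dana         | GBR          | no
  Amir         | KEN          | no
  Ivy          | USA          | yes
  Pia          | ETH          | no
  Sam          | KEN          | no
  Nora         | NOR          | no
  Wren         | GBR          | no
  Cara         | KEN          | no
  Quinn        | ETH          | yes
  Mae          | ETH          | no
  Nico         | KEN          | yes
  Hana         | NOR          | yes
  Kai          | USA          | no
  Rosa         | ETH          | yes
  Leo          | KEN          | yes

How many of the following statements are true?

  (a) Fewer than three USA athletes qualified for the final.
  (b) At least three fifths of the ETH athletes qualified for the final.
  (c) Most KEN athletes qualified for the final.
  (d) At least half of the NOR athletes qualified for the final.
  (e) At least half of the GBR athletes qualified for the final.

(a) USA: |A| = 6, |A ∩ B| = 3; needs |A ∩ B| < 3 — false.
(b) ETH: |A| = 5, |A ∩ B| = 3; needs |A ∩ B| / |A| ≥ 3/5 — true.
(c) KEN: |A| = 5, |A ∩ B| = 2; needs |A ∩ B| > |A ∖ B| — false.
(d) NOR: |A| = 6, |A ∩ B| = 3; needs |A ∩ B| ≥ |A ∖ B| — true.
(e) GBR: |A| = 8, |A ∩ B| = 3; needs |A ∩ B| ≥ |A ∖ B| — false.

2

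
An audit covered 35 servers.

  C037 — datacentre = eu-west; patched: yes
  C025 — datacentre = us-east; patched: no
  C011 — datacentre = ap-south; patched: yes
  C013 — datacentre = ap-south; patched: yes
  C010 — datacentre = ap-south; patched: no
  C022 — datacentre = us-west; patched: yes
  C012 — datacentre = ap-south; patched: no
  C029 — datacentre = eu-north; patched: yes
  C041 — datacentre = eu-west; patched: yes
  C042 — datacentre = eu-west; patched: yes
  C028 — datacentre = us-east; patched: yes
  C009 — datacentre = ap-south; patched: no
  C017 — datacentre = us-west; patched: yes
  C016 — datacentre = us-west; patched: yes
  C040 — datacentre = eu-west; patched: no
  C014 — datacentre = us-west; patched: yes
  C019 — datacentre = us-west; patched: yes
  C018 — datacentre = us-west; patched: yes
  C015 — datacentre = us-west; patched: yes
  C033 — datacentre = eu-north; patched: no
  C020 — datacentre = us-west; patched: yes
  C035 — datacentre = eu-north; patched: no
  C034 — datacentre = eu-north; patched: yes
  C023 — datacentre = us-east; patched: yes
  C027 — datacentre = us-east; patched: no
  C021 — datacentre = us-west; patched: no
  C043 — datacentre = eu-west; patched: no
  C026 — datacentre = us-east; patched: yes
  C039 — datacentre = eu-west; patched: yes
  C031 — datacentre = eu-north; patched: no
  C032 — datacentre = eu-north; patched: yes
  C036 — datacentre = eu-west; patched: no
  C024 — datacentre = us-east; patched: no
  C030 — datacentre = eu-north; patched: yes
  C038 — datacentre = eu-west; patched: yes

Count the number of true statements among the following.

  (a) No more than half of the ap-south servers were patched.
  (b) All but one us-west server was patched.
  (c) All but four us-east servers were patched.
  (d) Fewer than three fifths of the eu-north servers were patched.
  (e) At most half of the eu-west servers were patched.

(a) ap-south: |A| = 5, |A ∩ B| = 2; needs |A ∩ B| ≤ |A ∖ B| — true.
(b) us-west: |A| = 9, |A ∩ B| = 8; needs |A ∖ B| = 1 — true.
(c) us-east: |A| = 6, |A ∩ B| = 3; needs |A ∖ B| = 4 — false.
(d) eu-north: |A| = 7, |A ∩ B| = 4; needs |A ∩ B| / |A| < 3/5 — true.
(e) eu-west: |A| = 8, |A ∩ B| = 5; needs |A ∩ B| ≤ |A ∖ B| — false.

3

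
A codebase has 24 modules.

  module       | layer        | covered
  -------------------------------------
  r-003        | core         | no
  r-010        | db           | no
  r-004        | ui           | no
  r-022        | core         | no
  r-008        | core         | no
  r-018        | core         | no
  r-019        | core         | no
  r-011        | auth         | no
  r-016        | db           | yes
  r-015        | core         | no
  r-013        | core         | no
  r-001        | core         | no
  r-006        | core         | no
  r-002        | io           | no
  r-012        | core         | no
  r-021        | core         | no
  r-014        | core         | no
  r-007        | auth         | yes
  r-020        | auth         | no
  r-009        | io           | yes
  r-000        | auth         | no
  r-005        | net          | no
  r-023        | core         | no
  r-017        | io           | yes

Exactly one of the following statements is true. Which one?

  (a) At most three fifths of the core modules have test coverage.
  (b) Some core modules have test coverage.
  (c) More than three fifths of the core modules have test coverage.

(a)

|A| = 13, |A ∩ B| = 0, |A ∖ B| = 13.
(a) requires |A ∩ B| / |A| ≤ 3/5: true.
(b) requires A ∩ B ≠ ∅ (|A ∩ B| ≥ 1): false.
(c) requires |A ∩ B| / |A| > 3/5: false.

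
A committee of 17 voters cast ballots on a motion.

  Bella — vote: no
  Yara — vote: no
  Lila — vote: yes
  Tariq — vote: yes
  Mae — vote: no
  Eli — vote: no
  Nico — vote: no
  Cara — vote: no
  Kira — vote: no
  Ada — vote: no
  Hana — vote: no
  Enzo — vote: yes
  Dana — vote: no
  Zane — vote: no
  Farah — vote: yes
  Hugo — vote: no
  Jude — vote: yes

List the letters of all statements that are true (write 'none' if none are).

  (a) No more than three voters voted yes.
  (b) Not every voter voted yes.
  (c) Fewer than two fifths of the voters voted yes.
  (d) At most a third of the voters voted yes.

|A| = 17, |A ∩ B| = 5, |A ∖ B| = 12.
(a) |A ∩ B| ≤ 3: fails.
(b) A ⊄ B (|A ∖ B| ≥ 1): holds.
(c) |A ∩ B| / |A| < 2/5: holds.
(d) |A ∩ B| / |A| ≤ 1/3: holds.

(b), (c), (d)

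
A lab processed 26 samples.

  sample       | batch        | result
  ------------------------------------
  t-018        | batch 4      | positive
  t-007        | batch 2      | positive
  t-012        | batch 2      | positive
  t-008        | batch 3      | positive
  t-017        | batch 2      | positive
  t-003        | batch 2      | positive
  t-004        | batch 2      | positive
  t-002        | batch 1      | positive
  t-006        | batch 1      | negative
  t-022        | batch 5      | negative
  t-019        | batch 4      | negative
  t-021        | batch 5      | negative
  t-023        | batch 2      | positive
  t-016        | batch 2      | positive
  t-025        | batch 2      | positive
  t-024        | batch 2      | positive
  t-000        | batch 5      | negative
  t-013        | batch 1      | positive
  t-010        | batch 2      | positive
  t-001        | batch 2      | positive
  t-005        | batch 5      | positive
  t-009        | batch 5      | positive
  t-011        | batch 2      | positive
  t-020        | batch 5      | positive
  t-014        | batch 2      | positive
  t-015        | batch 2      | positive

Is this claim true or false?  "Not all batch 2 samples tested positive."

False

The determiner here denotes the relation: A ⊄ B (|A ∖ B| ≥ 1).
A (the restrictor) = {t-007, t-012, t-017, t-003, t-004, t-023, t-016, t-025, t-024, t-010, t-001, t-011, t-014, t-015}, |A| = 14.
A ∖ B = {}, so |A ∖ B| = 0.
So the statement is false.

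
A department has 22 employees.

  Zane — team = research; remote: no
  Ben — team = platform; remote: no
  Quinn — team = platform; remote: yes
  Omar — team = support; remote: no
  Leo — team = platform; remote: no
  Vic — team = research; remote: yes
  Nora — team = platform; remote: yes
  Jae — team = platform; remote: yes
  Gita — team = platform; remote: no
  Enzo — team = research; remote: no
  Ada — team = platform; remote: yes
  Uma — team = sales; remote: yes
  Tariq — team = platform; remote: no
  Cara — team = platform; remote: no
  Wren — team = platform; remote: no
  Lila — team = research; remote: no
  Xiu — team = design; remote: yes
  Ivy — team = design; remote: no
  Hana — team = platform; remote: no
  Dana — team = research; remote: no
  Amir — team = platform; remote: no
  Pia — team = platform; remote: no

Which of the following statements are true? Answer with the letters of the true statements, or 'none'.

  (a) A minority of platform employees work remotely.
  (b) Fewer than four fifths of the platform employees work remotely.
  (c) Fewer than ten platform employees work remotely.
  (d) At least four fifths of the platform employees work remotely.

(a), (b), (c)

|A| = 13, |A ∩ B| = 4, |A ∖ B| = 9.
(a) |A ∩ B| < |A ∖ B|: holds.
(b) |A ∩ B| / |A| < 4/5: holds.
(c) |A ∩ B| < 10: holds.
(d) |A ∩ B| / |A| ≥ 4/5: fails.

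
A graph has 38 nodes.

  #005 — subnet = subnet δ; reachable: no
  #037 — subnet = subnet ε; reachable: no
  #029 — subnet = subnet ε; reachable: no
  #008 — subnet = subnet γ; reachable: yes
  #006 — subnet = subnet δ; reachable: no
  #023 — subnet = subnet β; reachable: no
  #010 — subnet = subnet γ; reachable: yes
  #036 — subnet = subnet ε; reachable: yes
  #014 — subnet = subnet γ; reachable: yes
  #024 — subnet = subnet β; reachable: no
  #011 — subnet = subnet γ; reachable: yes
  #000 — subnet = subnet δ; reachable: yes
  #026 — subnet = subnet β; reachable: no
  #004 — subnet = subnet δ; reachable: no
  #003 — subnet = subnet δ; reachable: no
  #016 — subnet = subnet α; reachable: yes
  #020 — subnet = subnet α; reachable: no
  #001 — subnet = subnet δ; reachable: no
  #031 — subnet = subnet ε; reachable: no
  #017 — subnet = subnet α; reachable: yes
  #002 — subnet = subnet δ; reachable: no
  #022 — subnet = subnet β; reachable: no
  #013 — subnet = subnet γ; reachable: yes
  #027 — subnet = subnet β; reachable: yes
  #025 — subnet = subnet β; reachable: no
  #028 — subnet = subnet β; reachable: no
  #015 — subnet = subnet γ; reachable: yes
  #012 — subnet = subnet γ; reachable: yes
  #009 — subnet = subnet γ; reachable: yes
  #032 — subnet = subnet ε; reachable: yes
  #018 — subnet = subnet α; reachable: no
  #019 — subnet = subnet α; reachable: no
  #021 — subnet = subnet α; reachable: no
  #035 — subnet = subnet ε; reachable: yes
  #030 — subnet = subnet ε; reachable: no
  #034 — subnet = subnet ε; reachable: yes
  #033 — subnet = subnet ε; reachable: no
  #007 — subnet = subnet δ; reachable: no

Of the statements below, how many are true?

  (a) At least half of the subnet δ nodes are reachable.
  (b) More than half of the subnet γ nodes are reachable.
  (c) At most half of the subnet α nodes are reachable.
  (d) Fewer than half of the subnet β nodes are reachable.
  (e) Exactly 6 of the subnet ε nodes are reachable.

(a) subnet δ: |A| = 8, |A ∩ B| = 1; needs |A ∩ B| ≥ |A ∖ B| — false.
(b) subnet γ: |A| = 8, |A ∩ B| = 8; needs |A ∩ B| > |A ∖ B| — true.
(c) subnet α: |A| = 6, |A ∩ B| = 2; needs |A ∩ B| ≤ |A ∖ B| — true.
(d) subnet β: |A| = 7, |A ∩ B| = 1; needs |A ∩ B| < |A ∖ B| — true.
(e) subnet ε: |A| = 9, |A ∩ B| = 4; needs |A ∩ B| = 6 — false.

3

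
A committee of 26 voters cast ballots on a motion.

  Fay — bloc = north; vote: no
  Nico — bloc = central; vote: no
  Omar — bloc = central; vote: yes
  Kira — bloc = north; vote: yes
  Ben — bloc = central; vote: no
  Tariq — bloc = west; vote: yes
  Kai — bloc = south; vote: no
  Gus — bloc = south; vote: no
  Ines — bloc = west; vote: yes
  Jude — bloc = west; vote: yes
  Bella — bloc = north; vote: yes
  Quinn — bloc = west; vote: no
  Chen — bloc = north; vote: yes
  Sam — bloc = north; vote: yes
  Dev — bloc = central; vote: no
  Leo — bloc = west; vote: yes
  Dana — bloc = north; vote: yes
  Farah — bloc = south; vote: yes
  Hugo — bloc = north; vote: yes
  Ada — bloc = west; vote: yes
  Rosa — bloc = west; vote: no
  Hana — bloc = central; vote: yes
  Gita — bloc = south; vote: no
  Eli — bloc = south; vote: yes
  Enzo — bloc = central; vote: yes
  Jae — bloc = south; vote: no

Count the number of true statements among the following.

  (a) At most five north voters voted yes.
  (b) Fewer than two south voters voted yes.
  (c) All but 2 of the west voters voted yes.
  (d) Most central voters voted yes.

1

(a) north: |A| = 7, |A ∩ B| = 6; needs |A ∩ B| ≤ 5 — false.
(b) south: |A| = 6, |A ∩ B| = 2; needs |A ∩ B| < 2 — false.
(c) west: |A| = 7, |A ∩ B| = 5; needs |A ∖ B| = 2 — true.
(d) central: |A| = 6, |A ∩ B| = 3; needs |A ∩ B| > |A ∖ B| — false.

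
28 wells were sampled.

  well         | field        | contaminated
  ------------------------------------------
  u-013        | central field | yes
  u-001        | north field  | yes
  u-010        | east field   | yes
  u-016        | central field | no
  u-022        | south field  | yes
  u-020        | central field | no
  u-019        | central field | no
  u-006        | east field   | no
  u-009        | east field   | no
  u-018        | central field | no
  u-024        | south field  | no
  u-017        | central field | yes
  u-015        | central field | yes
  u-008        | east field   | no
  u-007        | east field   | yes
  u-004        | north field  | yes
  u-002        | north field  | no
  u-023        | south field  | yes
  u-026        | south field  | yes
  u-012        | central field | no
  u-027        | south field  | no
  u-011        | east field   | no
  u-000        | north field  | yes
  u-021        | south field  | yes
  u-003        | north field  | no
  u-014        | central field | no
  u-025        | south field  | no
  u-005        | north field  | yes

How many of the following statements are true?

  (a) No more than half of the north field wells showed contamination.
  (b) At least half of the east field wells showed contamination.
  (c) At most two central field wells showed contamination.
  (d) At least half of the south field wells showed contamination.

(a) north field: |A| = 6, |A ∩ B| = 4; needs |A ∩ B| ≤ |A ∖ B| — false.
(b) east field: |A| = 6, |A ∩ B| = 2; needs |A ∩ B| ≥ |A ∖ B| — false.
(c) central field: |A| = 9, |A ∩ B| = 3; needs |A ∩ B| ≤ 2 — false.
(d) south field: |A| = 7, |A ∩ B| = 4; needs |A ∩ B| ≥ |A ∖ B| — true.

1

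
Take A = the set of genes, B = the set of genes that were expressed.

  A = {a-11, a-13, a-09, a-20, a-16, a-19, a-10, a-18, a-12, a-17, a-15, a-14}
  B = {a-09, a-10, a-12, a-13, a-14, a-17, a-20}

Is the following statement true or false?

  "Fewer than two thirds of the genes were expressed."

True

Truth condition: |A ∩ B| / |A| < 2/3.
A (the restrictor) = {a-11, a-13, a-09, a-20, a-16, a-19, a-10, a-18, a-12, a-17, a-15, a-14}, |A| = 12.
A ∩ B = {a-13, a-09, a-20, a-10, a-12, a-17, a-14}, so |A ∩ B| = 7.
A ∖ B = {a-11, a-16, a-19, a-18, a-15}, so |A ∖ B| = 5.
|A ∩ B|/|A| = 7/12, so the statement is true.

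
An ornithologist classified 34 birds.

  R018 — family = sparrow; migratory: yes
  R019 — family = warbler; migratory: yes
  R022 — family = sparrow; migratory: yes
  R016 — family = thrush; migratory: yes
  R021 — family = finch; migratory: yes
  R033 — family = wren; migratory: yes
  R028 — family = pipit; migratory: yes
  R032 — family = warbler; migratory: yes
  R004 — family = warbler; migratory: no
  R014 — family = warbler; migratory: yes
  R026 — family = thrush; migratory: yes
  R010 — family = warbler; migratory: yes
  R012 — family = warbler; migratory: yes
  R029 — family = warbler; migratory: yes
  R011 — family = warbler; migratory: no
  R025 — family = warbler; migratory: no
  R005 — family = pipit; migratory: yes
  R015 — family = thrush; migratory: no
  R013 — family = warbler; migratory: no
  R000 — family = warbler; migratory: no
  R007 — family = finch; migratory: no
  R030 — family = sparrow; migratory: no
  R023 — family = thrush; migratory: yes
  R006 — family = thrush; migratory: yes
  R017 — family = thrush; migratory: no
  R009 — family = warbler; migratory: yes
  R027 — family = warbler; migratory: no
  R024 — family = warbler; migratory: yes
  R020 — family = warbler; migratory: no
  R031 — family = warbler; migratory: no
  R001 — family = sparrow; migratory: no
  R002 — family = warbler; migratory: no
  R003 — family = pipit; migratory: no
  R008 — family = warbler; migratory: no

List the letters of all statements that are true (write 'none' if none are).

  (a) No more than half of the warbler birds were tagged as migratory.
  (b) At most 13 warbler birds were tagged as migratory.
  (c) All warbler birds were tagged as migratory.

(a), (b)

|A| = 18, |A ∩ B| = 8, |A ∖ B| = 10.
(a) |A ∩ B| ≤ |A ∖ B|: holds.
(b) |A ∩ B| ≤ 13: holds.
(c) A ⊆ B, i.e. every element of A is in B (|A ∖ B| = 0): fails.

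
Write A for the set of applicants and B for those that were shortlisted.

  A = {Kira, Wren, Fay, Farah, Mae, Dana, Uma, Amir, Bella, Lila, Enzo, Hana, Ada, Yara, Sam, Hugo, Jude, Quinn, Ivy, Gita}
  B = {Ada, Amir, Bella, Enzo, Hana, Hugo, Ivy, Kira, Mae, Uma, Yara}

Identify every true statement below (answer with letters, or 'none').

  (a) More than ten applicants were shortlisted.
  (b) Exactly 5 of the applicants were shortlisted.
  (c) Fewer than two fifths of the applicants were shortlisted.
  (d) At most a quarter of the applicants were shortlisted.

(a)

|A| = 20, |A ∩ B| = 11, |A ∖ B| = 9.
(a) |A ∩ B| > 10: holds.
(b) |A ∩ B| = 5: fails.
(c) |A ∩ B| / |A| < 2/5: fails.
(d) |A ∩ B| / |A| ≤ 1/4: fails.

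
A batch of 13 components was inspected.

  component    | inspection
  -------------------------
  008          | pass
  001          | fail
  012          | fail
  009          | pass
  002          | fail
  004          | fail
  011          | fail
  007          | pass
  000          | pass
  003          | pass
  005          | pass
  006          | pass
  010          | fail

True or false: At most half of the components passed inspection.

False

Truth condition: |A ∩ B| ≤ |A ∖ B|.
A (the restrictor) = {008, 001, 012, 009, 002, 004, 011, 007, 000, 003, 005, 006, 010}, |A| = 13.
A ∩ B = {008, 009, 007, 000, 003, 005, 006}, so |A ∩ B| = 7.
A ∖ B = {001, 012, 002, 004, 011, 010}, so |A ∖ B| = 6.
7 > 6, so the statement is false.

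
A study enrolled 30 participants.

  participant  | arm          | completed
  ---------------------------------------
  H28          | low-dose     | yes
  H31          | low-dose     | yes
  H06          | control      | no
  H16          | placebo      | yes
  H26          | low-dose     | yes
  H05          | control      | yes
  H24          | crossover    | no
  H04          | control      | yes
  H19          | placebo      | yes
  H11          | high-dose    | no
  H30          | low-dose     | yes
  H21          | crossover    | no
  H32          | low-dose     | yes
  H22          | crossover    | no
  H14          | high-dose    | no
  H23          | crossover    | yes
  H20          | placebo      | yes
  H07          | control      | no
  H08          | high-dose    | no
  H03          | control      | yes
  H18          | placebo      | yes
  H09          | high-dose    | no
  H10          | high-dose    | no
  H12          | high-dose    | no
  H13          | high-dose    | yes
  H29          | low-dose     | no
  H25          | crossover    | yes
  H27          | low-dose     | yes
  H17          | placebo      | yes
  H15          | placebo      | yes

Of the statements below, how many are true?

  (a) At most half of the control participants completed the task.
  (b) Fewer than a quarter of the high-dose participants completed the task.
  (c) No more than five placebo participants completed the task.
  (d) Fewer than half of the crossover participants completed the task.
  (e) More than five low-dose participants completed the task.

(a) control: |A| = 5, |A ∩ B| = 3; needs |A ∩ B| ≤ |A ∖ B| — false.
(b) high-dose: |A| = 7, |A ∩ B| = 1; needs |A ∩ B| / |A| < 1/4 — true.
(c) placebo: |A| = 6, |A ∩ B| = 6; needs |A ∩ B| ≤ 5 — false.
(d) crossover: |A| = 5, |A ∩ B| = 2; needs |A ∩ B| < |A ∖ B| — true.
(e) low-dose: |A| = 7, |A ∩ B| = 6; needs |A ∩ B| > 5 — true.

3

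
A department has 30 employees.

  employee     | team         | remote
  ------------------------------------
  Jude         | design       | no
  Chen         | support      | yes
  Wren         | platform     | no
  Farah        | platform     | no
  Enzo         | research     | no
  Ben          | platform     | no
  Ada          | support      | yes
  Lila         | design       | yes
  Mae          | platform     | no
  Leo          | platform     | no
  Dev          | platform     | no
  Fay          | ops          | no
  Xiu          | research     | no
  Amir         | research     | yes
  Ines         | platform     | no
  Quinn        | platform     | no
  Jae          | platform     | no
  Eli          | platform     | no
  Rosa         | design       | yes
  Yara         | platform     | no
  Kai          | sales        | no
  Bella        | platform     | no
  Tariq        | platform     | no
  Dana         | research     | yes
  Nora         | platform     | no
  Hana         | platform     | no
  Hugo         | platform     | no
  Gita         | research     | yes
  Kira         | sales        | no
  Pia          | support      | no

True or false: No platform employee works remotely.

The determiner here denotes the relation: A ∩ B = ∅ (|A ∩ B| = 0).
|A| = 16, |A ∩ B| = 0, |A ∖ B| = 16.
So the statement is true.

True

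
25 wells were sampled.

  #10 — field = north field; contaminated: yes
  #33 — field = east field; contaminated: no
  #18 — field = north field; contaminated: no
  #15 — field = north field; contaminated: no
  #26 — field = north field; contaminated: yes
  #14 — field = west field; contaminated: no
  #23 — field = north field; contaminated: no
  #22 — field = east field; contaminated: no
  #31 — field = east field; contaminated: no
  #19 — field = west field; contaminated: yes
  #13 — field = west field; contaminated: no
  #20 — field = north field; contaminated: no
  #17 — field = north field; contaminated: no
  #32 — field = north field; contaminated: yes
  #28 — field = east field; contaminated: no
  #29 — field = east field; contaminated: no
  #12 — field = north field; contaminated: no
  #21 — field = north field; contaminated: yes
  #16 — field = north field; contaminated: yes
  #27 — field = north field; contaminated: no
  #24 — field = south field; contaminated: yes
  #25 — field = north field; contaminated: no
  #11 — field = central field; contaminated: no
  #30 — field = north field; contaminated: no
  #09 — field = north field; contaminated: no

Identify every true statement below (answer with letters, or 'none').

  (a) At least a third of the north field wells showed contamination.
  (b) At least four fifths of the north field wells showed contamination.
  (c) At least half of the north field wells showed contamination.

(a)

|A| = 15, |A ∩ B| = 5, |A ∖ B| = 10.
(a) |A ∩ B| / |A| ≥ 1/3: holds.
(b) |A ∩ B| / |A| ≥ 4/5: fails.
(c) |A ∩ B| ≥ |A ∖ B|: fails.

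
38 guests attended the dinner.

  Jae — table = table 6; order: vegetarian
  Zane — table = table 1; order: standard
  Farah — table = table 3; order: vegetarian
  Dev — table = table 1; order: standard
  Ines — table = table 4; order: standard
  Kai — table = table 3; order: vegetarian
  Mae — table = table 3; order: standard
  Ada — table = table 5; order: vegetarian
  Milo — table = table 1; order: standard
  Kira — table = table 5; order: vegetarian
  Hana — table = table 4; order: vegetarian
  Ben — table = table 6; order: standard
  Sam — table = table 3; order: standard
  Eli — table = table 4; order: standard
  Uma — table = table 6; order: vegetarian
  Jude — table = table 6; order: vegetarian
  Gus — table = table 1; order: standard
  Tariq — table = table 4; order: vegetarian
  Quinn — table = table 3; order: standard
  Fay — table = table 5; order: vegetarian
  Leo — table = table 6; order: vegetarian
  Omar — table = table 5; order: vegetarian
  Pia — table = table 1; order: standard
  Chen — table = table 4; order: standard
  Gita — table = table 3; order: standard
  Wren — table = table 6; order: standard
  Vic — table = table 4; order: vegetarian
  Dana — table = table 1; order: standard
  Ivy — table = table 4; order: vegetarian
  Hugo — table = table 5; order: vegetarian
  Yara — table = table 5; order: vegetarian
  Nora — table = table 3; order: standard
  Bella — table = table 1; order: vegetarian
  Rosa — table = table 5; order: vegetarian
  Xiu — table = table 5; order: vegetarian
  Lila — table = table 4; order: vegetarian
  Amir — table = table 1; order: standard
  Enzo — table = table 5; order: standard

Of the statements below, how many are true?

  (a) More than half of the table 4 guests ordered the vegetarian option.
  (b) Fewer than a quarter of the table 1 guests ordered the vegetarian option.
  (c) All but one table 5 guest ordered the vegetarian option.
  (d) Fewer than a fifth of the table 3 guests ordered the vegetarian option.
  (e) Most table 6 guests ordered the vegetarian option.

4

(a) table 4: |A| = 8, |A ∩ B| = 5; needs |A ∩ B| > |A ∖ B| — true.
(b) table 1: |A| = 8, |A ∩ B| = 1; needs |A ∩ B| / |A| < 1/4 — true.
(c) table 5: |A| = 9, |A ∩ B| = 8; needs |A ∖ B| = 1 — true.
(d) table 3: |A| = 7, |A ∩ B| = 2; needs |A ∩ B| / |A| < 1/5 — false.
(e) table 6: |A| = 6, |A ∩ B| = 4; needs |A ∩ B| > |A ∖ B| — true.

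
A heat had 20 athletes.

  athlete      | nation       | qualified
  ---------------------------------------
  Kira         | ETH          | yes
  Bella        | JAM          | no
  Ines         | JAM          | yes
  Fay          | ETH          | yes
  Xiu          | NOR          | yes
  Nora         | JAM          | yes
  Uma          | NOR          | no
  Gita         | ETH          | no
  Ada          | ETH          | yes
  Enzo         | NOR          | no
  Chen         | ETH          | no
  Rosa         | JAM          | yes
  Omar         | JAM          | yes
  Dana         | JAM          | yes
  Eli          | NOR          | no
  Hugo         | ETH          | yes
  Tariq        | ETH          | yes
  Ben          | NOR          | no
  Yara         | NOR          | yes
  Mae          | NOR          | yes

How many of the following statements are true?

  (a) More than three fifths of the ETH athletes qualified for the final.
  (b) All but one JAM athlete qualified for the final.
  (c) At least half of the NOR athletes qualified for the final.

2

(a) ETH: |A| = 7, |A ∩ B| = 5; needs |A ∩ B| / |A| > 3/5 — true.
(b) JAM: |A| = 6, |A ∩ B| = 5; needs |A ∖ B| = 1 — true.
(c) NOR: |A| = 7, |A ∩ B| = 3; needs |A ∩ B| ≥ |A ∖ B| — false.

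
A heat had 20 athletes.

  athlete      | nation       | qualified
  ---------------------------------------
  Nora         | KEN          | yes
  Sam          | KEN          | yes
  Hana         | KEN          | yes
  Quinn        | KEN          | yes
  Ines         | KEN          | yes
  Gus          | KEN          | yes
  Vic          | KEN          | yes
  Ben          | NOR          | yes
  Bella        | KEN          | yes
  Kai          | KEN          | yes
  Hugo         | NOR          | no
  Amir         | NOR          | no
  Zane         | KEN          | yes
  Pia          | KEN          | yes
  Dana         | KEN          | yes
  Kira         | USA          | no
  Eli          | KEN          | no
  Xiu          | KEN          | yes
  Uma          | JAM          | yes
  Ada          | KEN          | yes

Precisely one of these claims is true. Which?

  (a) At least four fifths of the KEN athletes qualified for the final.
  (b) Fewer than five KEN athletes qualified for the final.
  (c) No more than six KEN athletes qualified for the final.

|A| = 15, |A ∩ B| = 14, |A ∖ B| = 1.
(a) requires |A ∩ B| / |A| ≥ 4/5: true.
(b) requires |A ∩ B| < 5: false.
(c) requires |A ∩ B| ≤ 6: false.

(a)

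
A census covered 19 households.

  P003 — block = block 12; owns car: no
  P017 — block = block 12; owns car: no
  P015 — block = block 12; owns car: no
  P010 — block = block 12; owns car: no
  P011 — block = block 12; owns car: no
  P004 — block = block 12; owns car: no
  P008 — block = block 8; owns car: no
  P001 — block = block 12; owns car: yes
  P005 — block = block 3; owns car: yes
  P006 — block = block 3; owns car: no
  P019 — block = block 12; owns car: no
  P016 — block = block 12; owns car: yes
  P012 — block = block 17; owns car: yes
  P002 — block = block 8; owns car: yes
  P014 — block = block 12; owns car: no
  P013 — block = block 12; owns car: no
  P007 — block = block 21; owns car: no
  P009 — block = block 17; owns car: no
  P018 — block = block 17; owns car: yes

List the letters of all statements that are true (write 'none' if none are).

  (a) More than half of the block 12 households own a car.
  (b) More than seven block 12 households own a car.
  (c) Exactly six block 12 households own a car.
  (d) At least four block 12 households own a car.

|A| = 11, |A ∩ B| = 2, |A ∖ B| = 9.
(a) |A ∩ B| > |A ∖ B|: fails.
(b) |A ∩ B| > 7: fails.
(c) |A ∩ B| = 6: fails.
(d) |A ∩ B| ≥ 4: fails.

none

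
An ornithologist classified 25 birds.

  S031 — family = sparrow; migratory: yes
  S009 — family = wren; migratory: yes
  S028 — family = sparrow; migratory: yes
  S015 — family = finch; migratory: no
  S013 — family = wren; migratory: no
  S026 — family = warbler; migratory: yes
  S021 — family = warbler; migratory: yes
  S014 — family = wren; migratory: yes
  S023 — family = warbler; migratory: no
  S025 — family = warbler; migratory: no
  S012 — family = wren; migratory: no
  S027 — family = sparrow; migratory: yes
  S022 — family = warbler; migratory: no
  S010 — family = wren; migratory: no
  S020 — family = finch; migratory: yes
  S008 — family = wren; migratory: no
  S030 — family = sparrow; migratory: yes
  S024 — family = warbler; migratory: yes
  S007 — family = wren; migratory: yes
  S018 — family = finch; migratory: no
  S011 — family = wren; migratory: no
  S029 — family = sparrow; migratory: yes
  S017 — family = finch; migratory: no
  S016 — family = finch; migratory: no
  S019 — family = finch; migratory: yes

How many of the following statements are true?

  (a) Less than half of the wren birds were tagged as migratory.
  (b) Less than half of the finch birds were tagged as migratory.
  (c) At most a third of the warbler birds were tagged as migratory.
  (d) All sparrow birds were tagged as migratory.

(a) wren: |A| = 8, |A ∩ B| = 3; needs |A ∩ B| < |A ∖ B| — true.
(b) finch: |A| = 6, |A ∩ B| = 2; needs |A ∩ B| < |A ∖ B| — true.
(c) warbler: |A| = 6, |A ∩ B| = 3; needs |A ∩ B| / |A| ≤ 1/3 — false.
(d) sparrow: |A| = 5, |A ∩ B| = 5; needs A ⊆ B, i.e. every element of A is in B (|A ∖ B| = 0) — true.

3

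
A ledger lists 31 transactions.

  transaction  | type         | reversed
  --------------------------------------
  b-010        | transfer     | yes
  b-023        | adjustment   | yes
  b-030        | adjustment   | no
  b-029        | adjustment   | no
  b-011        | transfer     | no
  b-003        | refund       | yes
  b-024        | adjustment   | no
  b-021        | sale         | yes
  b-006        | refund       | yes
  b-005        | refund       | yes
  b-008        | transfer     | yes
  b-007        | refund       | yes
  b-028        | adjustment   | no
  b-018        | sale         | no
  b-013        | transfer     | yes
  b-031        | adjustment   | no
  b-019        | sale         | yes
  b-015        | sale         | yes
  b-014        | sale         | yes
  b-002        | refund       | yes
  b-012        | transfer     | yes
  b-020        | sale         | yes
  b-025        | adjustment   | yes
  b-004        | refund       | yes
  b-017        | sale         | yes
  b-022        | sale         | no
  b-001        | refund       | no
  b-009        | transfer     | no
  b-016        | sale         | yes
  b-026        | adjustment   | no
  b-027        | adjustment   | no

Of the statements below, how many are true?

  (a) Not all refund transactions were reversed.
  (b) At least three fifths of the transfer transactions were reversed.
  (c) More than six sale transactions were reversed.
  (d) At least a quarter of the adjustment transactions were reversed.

(a) refund: |A| = 7, |A ∩ B| = 6; needs A ⊄ B (|A ∖ B| ≥ 1) — true.
(b) transfer: |A| = 6, |A ∩ B| = 4; needs |A ∩ B| / |A| ≥ 3/5 — true.
(c) sale: |A| = 9, |A ∩ B| = 7; needs |A ∩ B| > 6 — true.
(d) adjustment: |A| = 9, |A ∩ B| = 2; needs |A ∩ B| / |A| ≥ 1/4 — false.

3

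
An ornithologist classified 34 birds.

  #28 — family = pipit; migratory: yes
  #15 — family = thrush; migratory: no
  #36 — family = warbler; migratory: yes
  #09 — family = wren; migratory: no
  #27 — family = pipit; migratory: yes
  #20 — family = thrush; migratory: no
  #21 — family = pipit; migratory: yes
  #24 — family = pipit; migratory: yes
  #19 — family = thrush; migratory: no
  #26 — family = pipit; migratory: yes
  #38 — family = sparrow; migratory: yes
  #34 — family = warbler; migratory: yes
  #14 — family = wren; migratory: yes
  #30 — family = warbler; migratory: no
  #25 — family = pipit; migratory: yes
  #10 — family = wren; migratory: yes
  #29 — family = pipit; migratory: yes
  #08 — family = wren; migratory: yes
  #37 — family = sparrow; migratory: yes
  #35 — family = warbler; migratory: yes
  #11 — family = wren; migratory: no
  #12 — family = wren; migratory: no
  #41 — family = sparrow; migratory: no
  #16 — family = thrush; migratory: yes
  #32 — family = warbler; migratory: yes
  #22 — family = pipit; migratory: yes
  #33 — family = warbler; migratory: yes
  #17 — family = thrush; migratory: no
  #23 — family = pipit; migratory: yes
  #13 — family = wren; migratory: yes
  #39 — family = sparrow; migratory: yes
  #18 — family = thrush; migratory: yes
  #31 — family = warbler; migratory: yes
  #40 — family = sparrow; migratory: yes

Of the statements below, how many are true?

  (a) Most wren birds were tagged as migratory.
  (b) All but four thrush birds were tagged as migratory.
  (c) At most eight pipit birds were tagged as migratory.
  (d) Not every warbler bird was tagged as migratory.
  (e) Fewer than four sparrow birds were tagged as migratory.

(a) wren: |A| = 7, |A ∩ B| = 4; needs |A ∩ B| > |A ∖ B| — true.
(b) thrush: |A| = 6, |A ∩ B| = 2; needs |A ∖ B| = 4 — true.
(c) pipit: |A| = 9, |A ∩ B| = 9; needs |A ∩ B| ≤ 8 — false.
(d) warbler: |A| = 7, |A ∩ B| = 6; needs A ⊄ B (|A ∖ B| ≥ 1) — true.
(e) sparrow: |A| = 5, |A ∩ B| = 4; needs |A ∩ B| < 4 — false.

3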